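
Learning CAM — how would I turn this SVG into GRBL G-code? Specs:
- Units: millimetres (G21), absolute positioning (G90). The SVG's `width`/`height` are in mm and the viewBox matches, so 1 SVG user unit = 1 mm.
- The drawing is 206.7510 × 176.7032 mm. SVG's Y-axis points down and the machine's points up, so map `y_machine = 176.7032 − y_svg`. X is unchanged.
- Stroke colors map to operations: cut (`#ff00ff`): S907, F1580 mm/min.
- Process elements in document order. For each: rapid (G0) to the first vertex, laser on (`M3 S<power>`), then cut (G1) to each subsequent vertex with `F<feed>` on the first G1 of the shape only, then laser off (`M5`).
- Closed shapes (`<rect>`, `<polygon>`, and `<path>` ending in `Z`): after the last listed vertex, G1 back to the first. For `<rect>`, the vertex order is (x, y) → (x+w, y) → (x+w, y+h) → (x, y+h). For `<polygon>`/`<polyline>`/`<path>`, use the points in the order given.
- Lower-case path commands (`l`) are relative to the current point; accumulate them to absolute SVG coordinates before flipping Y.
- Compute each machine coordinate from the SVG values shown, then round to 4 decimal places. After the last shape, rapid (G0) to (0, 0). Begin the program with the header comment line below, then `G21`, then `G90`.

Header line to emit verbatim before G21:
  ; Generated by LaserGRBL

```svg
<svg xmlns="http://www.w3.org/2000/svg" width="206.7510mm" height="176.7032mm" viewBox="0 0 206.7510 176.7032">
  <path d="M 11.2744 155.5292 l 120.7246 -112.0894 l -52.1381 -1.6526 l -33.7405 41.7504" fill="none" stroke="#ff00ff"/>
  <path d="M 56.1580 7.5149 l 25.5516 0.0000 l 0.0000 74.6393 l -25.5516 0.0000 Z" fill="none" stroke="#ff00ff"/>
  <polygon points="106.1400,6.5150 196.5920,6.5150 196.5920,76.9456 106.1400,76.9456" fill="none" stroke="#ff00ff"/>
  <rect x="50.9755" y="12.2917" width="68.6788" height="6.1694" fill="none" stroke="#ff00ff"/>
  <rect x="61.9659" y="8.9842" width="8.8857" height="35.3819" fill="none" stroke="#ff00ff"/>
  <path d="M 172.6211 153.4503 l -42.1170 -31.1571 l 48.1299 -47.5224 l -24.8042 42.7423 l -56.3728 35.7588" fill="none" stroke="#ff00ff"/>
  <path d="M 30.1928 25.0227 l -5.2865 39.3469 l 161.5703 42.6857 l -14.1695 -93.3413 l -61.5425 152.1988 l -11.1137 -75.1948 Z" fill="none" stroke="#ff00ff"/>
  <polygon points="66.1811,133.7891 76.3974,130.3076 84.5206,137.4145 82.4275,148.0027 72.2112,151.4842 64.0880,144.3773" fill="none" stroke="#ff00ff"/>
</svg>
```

Since the viewBox matches the mm dimensions, user units are millimetres directly. The only transform is the Y-flip y_m = 176.7032 − y_svg.

Shape 1 is a open polyline drawn with `<path>`. Its stroke #ff00ff means cut at S907, F1580. After flipping Y the toolpath is (11.2744,21.1740) → (131.9990,133.2634) → (79.8609,134.9160) → (46.1204,93.1656).

Shape 2 is a rectangle drawn with `<path>`. Its stroke #ff00ff means cut at S907, F1580. After flipping Y the toolpath is (56.1580,169.1883) → (81.7096,169.1883) → (81.7096,94.5490) → (56.1580,94.5490) → (56.1580,169.1883), returning to the start.

Shape 3 is a rectangle drawn with `<polygon>`. Its stroke #ff00ff means cut at S907, F1580. After flipping Y the toolpath is (106.1400,170.1882) → (196.5920,170.1882) → (196.5920,99.7576) → (106.1400,99.7576) → (106.1400,170.1882), returning to the start.

Shape 4 is a rectangle drawn with `<rect>`. Its stroke #ff00ff means cut at S907, F1580. After flipping Y the toolpath is (50.9755,164.4115) → (119.6543,164.4115) → (119.6543,158.2421) → (50.9755,158.2421) → (50.9755,164.4115), returning to the start.

Shape 5 is a rectangle drawn with `<rect>`. Its stroke #ff00ff means cut at S907, F1580. After flipping Y the toolpath is (61.9659,167.7190) → (70.8516,167.7190) → (70.8516,132.3371) → (61.9659,132.3371) → (61.9659,167.7190), returning to the start.

Shape 6 is a open polyline drawn with `<path>`. Its stroke #ff00ff means cut at S907, F1580. After flipping Y the toolpath is (172.6211,23.2529) → (130.5041,54.4100) → (178.6340,101.9324) → (153.8298,59.1901) → (97.4570,23.4313).

Shape 7 is a closed polygon drawn with `<path>`. Its stroke #ff00ff means cut at S907, F1580. After flipping Y the toolpath is (30.1928,151.6805) → (24.9063,112.3336) → (186.4766,69.6479) → (172.3071,162.9892) → (110.7646,10.7904) → (99.6509,85.9852) → (30.1928,151.6805), returning to the start.

Shape 8 is a regular polygon drawn with `<polygon>`. Its stroke #ff00ff means cut at S907, F1580. After flipping Y the toolpath is (66.1811,42.9141) → (76.3974,46.3956) → (84.5206,39.2887) → (82.4275,28.7005) → (72.2112,25.2190) → (64.0880,32.3259) → (66.1811,42.9141), returning to the start.

; Generated by LaserGRBL
G21
G90
G0 X11.2744 Y21.1740
M3 S907
G1 X131.9990 Y133.2634 F1580
G1 X79.8609 Y134.9160
G1 X46.1204 Y93.1656
M5
G0 X56.1580 Y169.1883
M3 S907
G1 X81.7096 Y169.1883 F1580
G1 X81.7096 Y94.5490
G1 X56.1580 Y94.5490
G1 X56.1580 Y169.1883
M5
G0 X106.1400 Y170.1882
M3 S907
G1 X196.5920 Y170.1882 F1580
G1 X196.5920 Y99.7576
G1 X106.1400 Y99.7576
G1 X106.1400 Y170.1882
M5
G0 X50.9755 Y164.4115
M3 S907
G1 X119.6543 Y164.4115 F1580
G1 X119.6543 Y158.2421
G1 X50.9755 Y158.2421
G1 X50.9755 Y164.4115
M5
G0 X61.9659 Y167.7190
M3 S907
G1 X70.8516 Y167.7190 F1580
G1 X70.8516 Y132.3371
G1 X61.9659 Y132.3371
G1 X61.9659 Y167.7190
M5
G0 X172.6211 Y23.2529
M3 S907
G1 X130.5041 Y54.4100 F1580
G1 X178.6340 Y101.9324
G1 X153.8298 Y59.1901
G1 X97.4570 Y23.4313
M5
G0 X30.1928 Y151.6805
M3 S907
G1 X24.9063 Y112.3336 F1580
G1 X186.4766 Y69.6479
G1 X172.3071 Y162.9892
G1 X110.7646 Y10.7904
G1 X99.6509 Y85.9852
G1 X30.1928 Y151.6805
M5
G0 X66.1811 Y42.9141
M3 S907
G1 X76.3974 Y46.3956 F1580
G1 X84.5206 Y39.2887
G1 X82.4275 Y28.7005
G1 X72.2112 Y25.2190
G1 X64.0880 Y32.3259
G1 X66.1811 Y42.9141
M5
G0 X0.0000 Y0.0000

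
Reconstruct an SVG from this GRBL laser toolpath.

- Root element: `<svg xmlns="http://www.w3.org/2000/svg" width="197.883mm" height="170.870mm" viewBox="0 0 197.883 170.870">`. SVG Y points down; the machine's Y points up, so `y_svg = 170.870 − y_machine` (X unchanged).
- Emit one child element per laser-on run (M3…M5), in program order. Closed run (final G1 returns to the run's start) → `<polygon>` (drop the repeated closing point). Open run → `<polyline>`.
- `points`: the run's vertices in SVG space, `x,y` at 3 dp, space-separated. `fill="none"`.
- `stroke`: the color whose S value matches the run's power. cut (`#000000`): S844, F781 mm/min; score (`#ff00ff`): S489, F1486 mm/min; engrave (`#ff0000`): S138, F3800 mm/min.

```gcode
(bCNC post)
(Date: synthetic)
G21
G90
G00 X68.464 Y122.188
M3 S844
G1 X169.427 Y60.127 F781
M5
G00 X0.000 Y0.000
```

<svg xmlns="http://www.w3.org/2000/svg" width="197.883mm" height="170.870mm" viewBox="0 0 197.883 170.870">
  <polyline points="68.464,48.682 169.427,110.743" fill="none" stroke="#000000"/>
</svg>

Each laser-on run becomes one SVG element. Flip Y back into SVG space with y_svg = 170.870 − y_machine. Every run uses S844, so all elements get stroke `#000000` (cut).

Run 1: The run is open, so emit a `<polyline>` with points (Y-flipped): 68.464,48.682 169.427,110.743.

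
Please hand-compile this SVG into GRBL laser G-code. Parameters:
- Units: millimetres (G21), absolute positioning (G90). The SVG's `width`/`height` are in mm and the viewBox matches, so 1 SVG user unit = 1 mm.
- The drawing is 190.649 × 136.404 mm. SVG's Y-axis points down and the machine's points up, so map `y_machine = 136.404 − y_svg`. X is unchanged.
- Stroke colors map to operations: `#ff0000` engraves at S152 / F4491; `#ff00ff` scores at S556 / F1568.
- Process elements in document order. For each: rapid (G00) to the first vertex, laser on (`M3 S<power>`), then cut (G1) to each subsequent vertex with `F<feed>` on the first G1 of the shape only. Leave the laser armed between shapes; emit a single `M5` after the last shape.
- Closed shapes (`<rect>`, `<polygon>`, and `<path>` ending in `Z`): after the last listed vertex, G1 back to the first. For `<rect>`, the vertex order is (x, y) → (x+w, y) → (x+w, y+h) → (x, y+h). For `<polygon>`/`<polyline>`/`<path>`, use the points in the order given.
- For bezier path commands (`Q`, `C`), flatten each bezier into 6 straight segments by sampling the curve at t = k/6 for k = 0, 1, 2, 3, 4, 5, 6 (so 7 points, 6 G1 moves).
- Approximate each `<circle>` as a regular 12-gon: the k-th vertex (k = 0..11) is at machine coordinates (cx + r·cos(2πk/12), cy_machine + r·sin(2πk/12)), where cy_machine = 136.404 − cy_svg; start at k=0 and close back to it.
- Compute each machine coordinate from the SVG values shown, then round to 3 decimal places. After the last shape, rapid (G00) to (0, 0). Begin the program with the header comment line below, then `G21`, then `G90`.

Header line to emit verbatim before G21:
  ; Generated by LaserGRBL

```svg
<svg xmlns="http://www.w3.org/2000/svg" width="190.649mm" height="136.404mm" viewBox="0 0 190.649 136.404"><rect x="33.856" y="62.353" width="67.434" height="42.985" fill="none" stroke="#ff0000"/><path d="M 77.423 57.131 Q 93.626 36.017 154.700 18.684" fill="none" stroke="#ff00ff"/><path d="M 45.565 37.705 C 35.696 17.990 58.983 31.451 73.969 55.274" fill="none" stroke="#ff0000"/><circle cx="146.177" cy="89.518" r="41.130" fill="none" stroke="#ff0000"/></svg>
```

Since the viewBox matches the mm dimensions, user units are millimetres directly. The only transform is the Y-flip y_m = 136.404 − y_svg.

Shape 1 is a rectangle drawn with `<rect>`. Its stroke #ff0000 means engrave at S152, F4491. After flipping Y the toolpath is (33.856,74.051) → (101.290,74.051) → (101.290,31.066) → (33.856,31.066) → (33.856,74.051), returning to the start.

Shape 2 is a quadratic bezier drawn with `<path>`. Its stroke #ff00ff means score at S556, F1568. After flipping Y the toolpath is (77.423,79.273) → (84.070,86.206) → (93.211,92.929) → (104.844,99.442) → (118.970,105.745) → (135.588,111.837) → (154.700,117.720).

Shape 3 is a cubic bezier drawn with `<path>`. Its stroke #ff0000 means engrave at S152, F4491. After flipping Y the toolpath is (45.565,98.699) → (43.202,105.897) → (45.213,108.200) → (50.446,106.241) → (57.751,100.654) → (65.976,92.072) → (73.969,81.130).

Shape 4 is a circle drawn with `<circle>`. Its stroke #ff0000 means engrave at S152, F4491. After flipping Y the toolpath is (187.307,46.886) → (181.797,67.451) → (166.742,82.506) → (146.177,88.016) → (125.612,82.506) → (110.557,67.451) → (105.047,46.886) → (110.557,26.321) → (125.612,11.266) → (146.177,5.756) → (166.742,11.266) → (181.797,26.321) → (187.307,46.886), returning to the start.

; Generated by LaserGRBL
G21
G90
G00 X33.856 Y74.051
M3 S152
G1 X101.290 Y74.051 F4491
G1 X101.290 Y31.066
G1 X33.856 Y31.066
G1 X33.856 Y74.051
G00 X77.423 Y79.273
M3 S556
G1 X84.070 Y86.206 F1568
G1 X93.211 Y92.929
G1 X104.844 Y99.442
G1 X118.970 Y105.745
G1 X135.588 Y111.837
G1 X154.700 Y117.720
G00 X45.565 Y98.699
M3 S152
G1 X43.202 Y105.897 F4491
G1 X45.213 Y108.200
G1 X50.446 Y106.241
G1 X57.751 Y100.654
G1 X65.976 Y92.072
G1 X73.969 Y81.130
G00 X187.307 Y46.886
M3 S152
G1 X181.797 Y67.451 F4491
G1 X166.742 Y82.506
G1 X146.177 Y88.016
G1 X125.612 Y82.506
G1 X110.557 Y67.451
G1 X105.047 Y46.886
G1 X110.557 Y26.321
G1 X125.612 Y11.266
G1 X146.177 Y5.756
G1 X166.742 Y11.266
G1 X181.797 Y26.321
G1 X187.307 Y46.886
M5
G00 X0.000 Y0.000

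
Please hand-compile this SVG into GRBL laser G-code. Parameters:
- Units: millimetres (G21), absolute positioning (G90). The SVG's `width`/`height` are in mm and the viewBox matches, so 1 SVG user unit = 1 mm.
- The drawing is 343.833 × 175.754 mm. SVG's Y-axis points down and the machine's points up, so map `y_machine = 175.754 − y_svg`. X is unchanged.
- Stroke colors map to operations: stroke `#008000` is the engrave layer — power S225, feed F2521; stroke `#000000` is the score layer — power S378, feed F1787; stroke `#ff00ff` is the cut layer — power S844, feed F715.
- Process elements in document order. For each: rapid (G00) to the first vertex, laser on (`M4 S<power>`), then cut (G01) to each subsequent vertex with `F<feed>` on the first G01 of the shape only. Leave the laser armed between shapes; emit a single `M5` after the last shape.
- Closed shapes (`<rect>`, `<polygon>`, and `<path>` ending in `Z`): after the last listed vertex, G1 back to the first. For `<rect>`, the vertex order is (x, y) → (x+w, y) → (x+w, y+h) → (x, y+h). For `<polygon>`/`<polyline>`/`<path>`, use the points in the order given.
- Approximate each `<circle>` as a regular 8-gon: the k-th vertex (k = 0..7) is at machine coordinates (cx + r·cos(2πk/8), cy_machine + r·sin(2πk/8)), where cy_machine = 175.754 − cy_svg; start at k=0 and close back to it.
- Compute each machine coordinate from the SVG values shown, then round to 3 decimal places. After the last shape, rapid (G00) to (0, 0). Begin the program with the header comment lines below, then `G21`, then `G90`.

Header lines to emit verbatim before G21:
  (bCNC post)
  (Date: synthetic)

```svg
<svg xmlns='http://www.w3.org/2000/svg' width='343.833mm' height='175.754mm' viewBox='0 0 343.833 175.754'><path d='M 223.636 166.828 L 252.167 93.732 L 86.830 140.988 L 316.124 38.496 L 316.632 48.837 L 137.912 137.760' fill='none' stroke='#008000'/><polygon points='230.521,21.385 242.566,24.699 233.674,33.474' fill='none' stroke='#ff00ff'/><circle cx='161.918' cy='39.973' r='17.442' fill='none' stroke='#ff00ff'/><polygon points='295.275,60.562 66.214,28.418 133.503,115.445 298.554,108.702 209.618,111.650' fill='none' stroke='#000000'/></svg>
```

(bCNC post)
(Date: synthetic)
G21
G90
G00 X223.636 Y8.926
M4 S225
G01 X252.167 Y82.022 F2521
G01 X86.830 Y34.766
G01 X316.124 Y137.258
G01 X316.632 Y126.917
G01 X137.912 Y37.994
G00 X230.521 Y154.369
M4 S844
G01 X242.566 Y151.055 F715
G01 X233.674 Y142.280
G01 X230.521 Y154.369
G00 X179.360 Y135.781
M4 S844
G01 X174.251 Y148.114 F715
G01 X161.918 Y153.223
G01 X149.585 Y148.114
G01 X144.476 Y135.781
G01 X149.585 Y123.448
G01 X161.918 Y118.339
G01 X174.251 Y123.448
G01 X179.360 Y135.781
G00 X295.275 Y115.192
M4 S378
G01 X66.214 Y147.336 F1787
G01 X133.503 Y60.309
G01 X298.554 Y67.052
G01 X209.618 Y64.104
G01 X295.275 Y115.192
M5
G00 X0.000 Y0.000

viewBox `0 0 343.833 175.754` with mm width/height → 1 unit = 1 mm. Flip: y_m = 175.754 − y_svg.

**Shape 1** — `<path>` open polyline, stroke `#008000` → engrave (S225, F2521). Machine vertices: (223.636,8.926) → (252.167,82.022) → (86.830,34.766) → (316.124,137.258) → (316.632,126.917) → (137.912,37.994). Open path.

**Shape 2** — `<polygon>` regular polygon, stroke `#ff00ff` → cut (S844, F715). Machine vertices: (230.521,154.369) → (242.566,151.055) → (233.674,142.280) → (230.521,154.369). Closed: final G1 returns to the first vertex.

**Shape 3** — `<circle>` circle, stroke `#ff00ff` → cut (S844, F715). Machine vertices: (179.360,135.781) → (174.251,148.114) → (161.918,153.223) → (149.585,148.114) → (144.476,135.781) → (149.585,123.448) → (161.918,118.339) → (174.251,123.448) → (179.360,135.781). Closed: final G1 returns to the first vertex.

**Shape 4** — `<polygon>` closed polygon, stroke `#000000` → score (S378, F1787). Machine vertices: (295.275,115.192) → (66.214,147.336) → (133.503,60.309) → (298.554,67.052) → (209.618,64.104) → (295.275,115.192). Closed: final G1 returns to the first vertex.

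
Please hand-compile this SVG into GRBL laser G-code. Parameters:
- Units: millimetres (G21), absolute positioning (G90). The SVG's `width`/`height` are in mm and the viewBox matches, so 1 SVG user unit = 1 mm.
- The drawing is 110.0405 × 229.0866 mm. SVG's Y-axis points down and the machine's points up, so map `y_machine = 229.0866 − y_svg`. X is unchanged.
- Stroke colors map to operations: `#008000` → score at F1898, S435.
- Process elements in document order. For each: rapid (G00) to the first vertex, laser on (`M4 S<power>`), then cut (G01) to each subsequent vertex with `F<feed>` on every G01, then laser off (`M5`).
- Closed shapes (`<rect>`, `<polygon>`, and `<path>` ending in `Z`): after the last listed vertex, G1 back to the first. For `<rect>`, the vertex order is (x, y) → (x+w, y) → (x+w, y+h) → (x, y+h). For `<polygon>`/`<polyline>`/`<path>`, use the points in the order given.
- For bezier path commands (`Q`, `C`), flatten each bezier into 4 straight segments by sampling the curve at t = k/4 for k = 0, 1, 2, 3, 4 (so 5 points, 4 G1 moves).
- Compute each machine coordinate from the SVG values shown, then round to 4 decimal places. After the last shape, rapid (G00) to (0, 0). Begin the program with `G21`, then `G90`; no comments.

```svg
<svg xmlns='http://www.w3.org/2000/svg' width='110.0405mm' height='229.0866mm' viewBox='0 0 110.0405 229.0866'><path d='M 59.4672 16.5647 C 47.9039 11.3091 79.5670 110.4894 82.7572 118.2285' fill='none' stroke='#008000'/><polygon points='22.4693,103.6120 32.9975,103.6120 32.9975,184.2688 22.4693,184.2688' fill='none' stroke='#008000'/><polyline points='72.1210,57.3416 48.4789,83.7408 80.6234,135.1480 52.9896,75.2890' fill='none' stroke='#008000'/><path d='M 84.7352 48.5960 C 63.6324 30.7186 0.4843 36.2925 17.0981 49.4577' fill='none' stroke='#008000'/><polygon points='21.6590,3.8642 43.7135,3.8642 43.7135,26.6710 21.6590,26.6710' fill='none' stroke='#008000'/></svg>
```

G21
G90
G00 X59.4672 Y212.5219
M4 S435
G01 X57.7794 Y199.9424 F1898
G01 X65.5796 Y166.5630 F1898
G01 X76.1462 Y130.7471 F1898
G01 X82.7572 Y110.8581 F1898
M5
G00 X22.4693 Y125.4746
M4 S435
G01 X32.9975 Y125.4746 F1898
G01 X32.9975 Y44.8178 F1898
G01 X22.4693 Y44.8178 F1898
G01 X22.4693 Y125.4746 F1898
M5
G00 X72.1210 Y171.7450
M4 S435
G01 X48.4789 Y145.3458 F1898
G01 X80.6234 Y93.9386 F1898
G01 X52.9896 Y153.7976 F1898
M5
G00 X84.7352 Y180.4906
M4 S435
G01 X62.9278 Y189.7493 F1898
G01 X36.7729 Y191.7007 F1898
G01 X17.6899 Y187.8316 F1898
G01 X17.0981 Y179.6289 F1898
M5
G00 X21.6590 Y225.2224
M4 S435
G01 X43.7135 Y225.2224 F1898
G01 X43.7135 Y202.4156 F1898
G01 X21.6590 Y202.4156 F1898
G01 X21.6590 Y225.2224 F1898
M5
G00 X0.0000 Y0.0000

1 u = 1 mm; y_m = 229.0866 − y.

[1] `<path>` cubic bezier, #008000→score S435 F1898: (59.4672,212.5219) → (57.7794,199.9424) → (65.5796,166.5630) → (76.1462,130.7471) → (82.7572,110.8581)

[2] `<polygon>` rectangle, #008000→score S435 F1898: (22.4693,125.4746) → (32.9975,125.4746) → (32.9975,44.8178) → (22.4693,44.8178) → (22.4693,125.4746) (closed)

[3] `<polyline>` open polyline, #008000→score S435 F1898: (72.1210,171.7450) → (48.4789,145.3458) → (80.6234,93.9386) → (52.9896,153.7976)

[4] `<path>` cubic bezier, #008000→score S435 F1898: (84.7352,180.4906) → (62.9278,189.7493) → (36.7729,191.7007) → (17.6899,187.8316) → (17.0981,179.6289)

[5] `<polygon>` rectangle, #008000→score S435 F1898: (21.6590,225.2224) → (43.7135,225.2224) → (43.7135,202.4156) → (21.6590,202.4156) → (21.6590,225.2224) (closed)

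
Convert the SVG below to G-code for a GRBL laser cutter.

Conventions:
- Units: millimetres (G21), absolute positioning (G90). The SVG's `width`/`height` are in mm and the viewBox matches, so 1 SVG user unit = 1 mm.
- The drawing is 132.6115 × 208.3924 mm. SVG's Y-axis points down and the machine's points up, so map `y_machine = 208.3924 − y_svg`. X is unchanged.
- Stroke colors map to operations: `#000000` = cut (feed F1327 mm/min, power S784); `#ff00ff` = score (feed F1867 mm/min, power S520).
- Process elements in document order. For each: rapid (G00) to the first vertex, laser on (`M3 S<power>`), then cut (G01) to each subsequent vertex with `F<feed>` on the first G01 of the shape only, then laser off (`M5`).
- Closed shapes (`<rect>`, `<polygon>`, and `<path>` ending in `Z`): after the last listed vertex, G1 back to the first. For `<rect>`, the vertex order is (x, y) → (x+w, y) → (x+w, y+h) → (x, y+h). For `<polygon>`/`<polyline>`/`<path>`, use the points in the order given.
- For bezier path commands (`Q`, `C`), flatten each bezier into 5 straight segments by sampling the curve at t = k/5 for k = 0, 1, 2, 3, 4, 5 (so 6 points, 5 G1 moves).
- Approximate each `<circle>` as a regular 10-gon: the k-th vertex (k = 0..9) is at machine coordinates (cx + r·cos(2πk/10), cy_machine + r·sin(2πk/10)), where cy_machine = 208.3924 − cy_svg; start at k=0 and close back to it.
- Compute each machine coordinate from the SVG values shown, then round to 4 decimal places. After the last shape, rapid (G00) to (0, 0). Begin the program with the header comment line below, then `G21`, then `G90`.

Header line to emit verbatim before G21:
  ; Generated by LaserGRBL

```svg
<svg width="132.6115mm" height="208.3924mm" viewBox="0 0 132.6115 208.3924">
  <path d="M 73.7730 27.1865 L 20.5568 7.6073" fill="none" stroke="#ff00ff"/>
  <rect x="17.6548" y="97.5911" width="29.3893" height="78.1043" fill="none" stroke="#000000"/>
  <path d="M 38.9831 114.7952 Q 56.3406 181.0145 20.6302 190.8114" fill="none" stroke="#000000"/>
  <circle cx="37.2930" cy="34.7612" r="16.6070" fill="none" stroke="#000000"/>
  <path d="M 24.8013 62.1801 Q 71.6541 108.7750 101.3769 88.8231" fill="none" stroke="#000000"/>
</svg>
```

1 u = 1 mm; y_m = 208.3924 − y.

[1] `<path>` line segment, #ff00ff→score S520 F1867: (73.7730,181.2059) → (20.5568,200.7851)

[2] `<rect>` rectangle, #000000→cut S784 F1327: (17.6548,110.8013) → (47.0441,110.8013) → (47.0441,32.6970) → (17.6548,32.6970) → (17.6548,110.8013) (closed)

[3] `<path>` quadratic bezier, #000000→cut S784 F1327: (38.9831,93.5972) → (43.8034,69.3664) → (44.3782,49.6493) → (40.7077,34.4461) → (32.7916,23.7567) → (20.6302,17.5810)

[4] `<circle>` circle, #000000→cut S784 F1327: (53.9000,173.6312) → (50.7283,183.3925) → (42.4248,189.4254) → (32.1612,189.4254) → (23.8577,183.3925) → (20.6860,173.6312) → (23.8577,163.8699) → (32.1612,157.8370) → (42.4248,157.8370) → (50.7283,163.8699) → (53.9000,173.6312) (closed)

[5] `<path>` quadratic bezier, #000000→cut S784 F1327: (24.8013,146.2123) → (42.8572,130.2362) → (59.5427,119.5839) → (74.8579,114.2553) → (88.8026,114.2504) → (101.3769,119.5693)

; Generated by LaserGRBL
G21
G90
G00 X73.7730 Y181.2059
M3 S520
G01 X20.5568 Y200.7851 F1867
M5
G00 X17.6548 Y110.8013
M3 S784
G01 X47.0441 Y110.8013 F1327
G01 X47.0441 Y32.6970
G01 X17.6548 Y32.6970
G01 X17.6548 Y110.8013
M5
G00 X38.9831 Y93.5972
M3 S784
G01 X43.8034 Y69.3664 F1327
G01 X44.3782 Y49.6493
G01 X40.7077 Y34.4461
G01 X32.7916 Y23.7567
G01 X20.6302 Y17.5810
M5
G00 X53.9000 Y173.6312
M3 S784
G01 X50.7283 Y183.3925 F1327
G01 X42.4248 Y189.4254
G01 X32.1612 Y189.4254
G01 X23.8577 Y183.3925
G01 X20.6860 Y173.6312
G01 X23.8577 Y163.8699
G01 X32.1612 Y157.8370
G01 X42.4248 Y157.8370
G01 X50.7283 Y163.8699
G01 X53.9000 Y173.6312
M5
G00 X24.8013 Y146.2123
M3 S784
G01 X42.8572 Y130.2362 F1327
G01 X59.5427 Y119.5839
G01 X74.8579 Y114.2553
G01 X88.8026 Y114.2504
G01 X101.3769 Y119.5693
M5
G00 X0.0000 Y0.0000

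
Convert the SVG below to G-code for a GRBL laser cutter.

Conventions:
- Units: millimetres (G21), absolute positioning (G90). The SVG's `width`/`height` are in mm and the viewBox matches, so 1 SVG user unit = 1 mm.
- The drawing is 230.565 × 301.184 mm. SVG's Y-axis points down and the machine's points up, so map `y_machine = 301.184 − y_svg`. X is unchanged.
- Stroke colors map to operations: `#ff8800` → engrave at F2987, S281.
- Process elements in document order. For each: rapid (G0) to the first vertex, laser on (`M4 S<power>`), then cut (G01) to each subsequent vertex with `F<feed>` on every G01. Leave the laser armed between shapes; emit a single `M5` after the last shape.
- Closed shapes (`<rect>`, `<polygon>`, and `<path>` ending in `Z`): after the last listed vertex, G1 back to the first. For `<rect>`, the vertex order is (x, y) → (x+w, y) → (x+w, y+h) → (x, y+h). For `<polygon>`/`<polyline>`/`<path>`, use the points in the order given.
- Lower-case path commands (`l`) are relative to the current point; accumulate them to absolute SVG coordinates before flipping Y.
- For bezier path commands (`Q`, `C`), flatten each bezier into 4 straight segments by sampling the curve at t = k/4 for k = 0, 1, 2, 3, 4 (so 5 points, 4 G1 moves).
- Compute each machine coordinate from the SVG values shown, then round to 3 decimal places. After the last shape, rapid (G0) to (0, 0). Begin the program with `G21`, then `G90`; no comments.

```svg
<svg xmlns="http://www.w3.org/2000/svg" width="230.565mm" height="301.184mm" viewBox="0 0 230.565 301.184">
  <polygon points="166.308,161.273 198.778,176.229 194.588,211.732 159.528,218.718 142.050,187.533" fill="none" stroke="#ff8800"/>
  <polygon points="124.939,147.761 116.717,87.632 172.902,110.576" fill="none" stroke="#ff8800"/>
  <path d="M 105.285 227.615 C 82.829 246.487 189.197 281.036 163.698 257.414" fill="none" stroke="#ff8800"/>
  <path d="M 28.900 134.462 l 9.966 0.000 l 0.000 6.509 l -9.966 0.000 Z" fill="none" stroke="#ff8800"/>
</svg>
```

G21
G90
G0 X166.308 Y139.911
M4 S281
G01 X198.778 Y124.955 F2987
G01 X194.588 Y89.452 F2987
G01 X159.528 Y82.466 F2987
G01 X142.050 Y113.651 F2987
G01 X166.308 Y139.911 F2987
G0 X124.939 Y153.423
M4 S281
G01 X116.717 Y213.552 F2987
G01 X172.902 Y190.608 F2987
G01 X124.939 Y153.423 F2987
G0 X105.285 Y73.569
M4 S281
G01 X108.524 Y57.629 F2987
G01 X135.633 Y42.734 F2987
G01 X162.170 Y35.807 F2987
G01 X163.698 Y43.770 F2987
G0 X28.900 Y166.722
M4 S281
G01 X38.866 Y166.722 F2987
G01 X38.866 Y160.213 F2987
G01 X28.900 Y160.213 F2987
G01 X28.900 Y166.722 F2987
M5
G0 X0.000 Y0.000

1 u = 1 mm; y_m = 301.184 − y.

[1] `<polygon>` regular polygon, #ff8800→engrave S281 F2987: (166.308,139.911) → (198.778,124.955) → (194.588,89.452) → (159.528,82.466) → (142.050,113.651) → (166.308,139.911) (closed)

[2] `<polygon>` regular polygon, #ff8800→engrave S281 F2987: (124.939,153.423) → (116.717,213.552) → (172.902,190.608) → (124.939,153.423) (closed)

[3] `<path>` cubic bezier, #ff8800→engrave S281 F2987: (105.285,73.569) → (108.524,57.629) → (135.633,42.734) → (162.170,35.807) → (163.698,43.770)

[4] `<path>` rectangle, #ff8800→engrave S281 F2987: (28.900,166.722) → (38.866,166.722) → (38.866,160.213) → (28.900,160.213) → (28.900,166.722) (closed)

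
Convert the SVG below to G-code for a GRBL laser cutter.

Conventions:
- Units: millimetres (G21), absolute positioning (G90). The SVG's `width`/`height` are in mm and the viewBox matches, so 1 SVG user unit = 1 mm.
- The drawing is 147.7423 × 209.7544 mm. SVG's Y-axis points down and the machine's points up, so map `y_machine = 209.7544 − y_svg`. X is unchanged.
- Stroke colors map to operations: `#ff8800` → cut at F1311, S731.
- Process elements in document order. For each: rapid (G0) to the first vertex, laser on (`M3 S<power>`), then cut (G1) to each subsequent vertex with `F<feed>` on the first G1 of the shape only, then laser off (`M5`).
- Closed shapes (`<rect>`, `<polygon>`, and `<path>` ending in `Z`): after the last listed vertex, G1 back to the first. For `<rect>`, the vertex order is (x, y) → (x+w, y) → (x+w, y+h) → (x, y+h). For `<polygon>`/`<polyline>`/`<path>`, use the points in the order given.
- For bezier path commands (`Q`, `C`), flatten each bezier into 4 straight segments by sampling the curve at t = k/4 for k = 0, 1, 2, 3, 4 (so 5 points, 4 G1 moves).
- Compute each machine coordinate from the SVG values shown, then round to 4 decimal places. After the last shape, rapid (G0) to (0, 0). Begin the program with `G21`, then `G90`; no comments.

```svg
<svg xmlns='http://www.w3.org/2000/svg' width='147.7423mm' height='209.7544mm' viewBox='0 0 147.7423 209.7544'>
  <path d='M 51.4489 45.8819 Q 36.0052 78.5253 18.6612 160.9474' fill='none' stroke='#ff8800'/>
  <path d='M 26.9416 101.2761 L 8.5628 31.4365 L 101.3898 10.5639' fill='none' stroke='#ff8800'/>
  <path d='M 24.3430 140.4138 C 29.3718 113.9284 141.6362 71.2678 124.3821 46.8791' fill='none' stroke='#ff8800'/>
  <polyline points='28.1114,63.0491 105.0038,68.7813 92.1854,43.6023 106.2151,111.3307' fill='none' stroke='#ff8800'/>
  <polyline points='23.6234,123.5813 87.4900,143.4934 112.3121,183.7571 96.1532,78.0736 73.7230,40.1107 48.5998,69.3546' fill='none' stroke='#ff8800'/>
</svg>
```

1 u = 1 mm; y_m = 209.7544 − y.

[1] `<path>` quadratic bezier, #ff8800→cut S731 F1311: (51.4489,163.8725) → (43.6083,144.4396) → (35.5301,118.7844) → (27.2144,86.9069) → (18.6612,48.8070)

[2] `<path>` open polyline, #ff8800→cut S731 F1311: (26.9416,108.4783) → (8.5628,178.3179) → (101.3898,199.1905)

[3] `<path>` cubic bezier, #ff8800→cut S731 F1311: (24.3430,69.3406) → (44.5220,91.6993) → (82.7186,116.8942) → (116.7372,141.6960) → (124.3821,162.8753)

[4] `<polyline>` open polyline, #ff8800→cut S731 F1311: (28.1114,146.7053) → (105.0038,140.9731) → (92.1854,166.1521) → (106.2151,98.4237)

[5] `<polyline>` open polyline, #ff8800→cut S731 F1311: (23.6234,86.1731) → (87.4900,66.2610) → (112.3121,25.9973) → (96.1532,131.6808) → (73.7230,169.6437) → (48.5998,140.3998)

G21
G90
G0 X51.4489 Y163.8725
M3 S731
G1 X43.6083 Y144.4396 F1311
G1 X35.5301 Y118.7844
G1 X27.2144 Y86.9069
G1 X18.6612 Y48.8070
M5
G0 X26.9416 Y108.4783
M3 S731
G1 X8.5628 Y178.3179 F1311
G1 X101.3898 Y199.1905
M5
G0 X24.3430 Y69.3406
M3 S731
G1 X44.5220 Y91.6993 F1311
G1 X82.7186 Y116.8942
G1 X116.7372 Y141.6960
G1 X124.3821 Y162.8753
M5
G0 X28.1114 Y146.7053
M3 S731
G1 X105.0038 Y140.9731 F1311
G1 X92.1854 Y166.1521
G1 X106.2151 Y98.4237
M5
G0 X23.6234 Y86.1731
M3 S731
G1 X87.4900 Y66.2610 F1311
G1 X112.3121 Y25.9973
G1 X96.1532 Y131.6808
G1 X73.7230 Y169.6437
G1 X48.5998 Y140.3998
M5
G0 X0.0000 Y0.0000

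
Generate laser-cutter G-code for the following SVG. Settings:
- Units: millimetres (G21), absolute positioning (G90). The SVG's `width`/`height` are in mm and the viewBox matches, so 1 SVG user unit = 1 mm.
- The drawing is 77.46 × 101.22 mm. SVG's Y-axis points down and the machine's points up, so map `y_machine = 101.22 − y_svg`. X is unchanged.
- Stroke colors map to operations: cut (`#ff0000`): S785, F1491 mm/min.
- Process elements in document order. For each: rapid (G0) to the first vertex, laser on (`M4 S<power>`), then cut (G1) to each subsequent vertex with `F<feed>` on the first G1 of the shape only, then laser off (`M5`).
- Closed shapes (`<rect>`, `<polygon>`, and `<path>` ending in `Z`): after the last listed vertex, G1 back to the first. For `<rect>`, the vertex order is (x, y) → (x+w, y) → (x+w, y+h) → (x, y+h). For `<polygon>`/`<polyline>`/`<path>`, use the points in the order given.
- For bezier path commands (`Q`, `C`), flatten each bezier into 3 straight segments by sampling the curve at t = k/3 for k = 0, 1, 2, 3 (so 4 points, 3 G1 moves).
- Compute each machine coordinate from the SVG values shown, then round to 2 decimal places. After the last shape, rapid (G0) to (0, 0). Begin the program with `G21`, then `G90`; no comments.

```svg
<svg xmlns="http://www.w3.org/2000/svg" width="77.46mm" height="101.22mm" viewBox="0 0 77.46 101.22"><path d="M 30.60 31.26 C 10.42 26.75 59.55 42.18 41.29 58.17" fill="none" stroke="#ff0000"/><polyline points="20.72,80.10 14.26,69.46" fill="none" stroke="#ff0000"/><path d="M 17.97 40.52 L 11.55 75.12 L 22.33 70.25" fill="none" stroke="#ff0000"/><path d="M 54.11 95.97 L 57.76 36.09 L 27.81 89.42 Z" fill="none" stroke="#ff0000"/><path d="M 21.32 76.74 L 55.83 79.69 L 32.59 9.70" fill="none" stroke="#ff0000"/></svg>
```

1 u = 1 mm; y_m = 101.22 − y.

[1] `<path>` cubic bezier, #ff0000→cut S785 F1491: (30.60,69.96) → (28.46,68.54) → (42.15,58.14) → (41.29,43.05)

[2] `<polyline>` line segment, #ff0000→cut S785 F1491: (20.72,21.12) → (14.26,31.76)

[3] `<path>` open polyline, #ff0000→cut S785 F1491: (17.97,60.70) → (11.55,26.10) → (22.33,30.97)

[4] `<path>` closed polygon, #ff0000→cut S785 F1491: (54.11,5.25) → (57.76,65.13) → (27.81,11.80) → (54.11,5.25) (closed)

[5] `<path>` open polyline, #ff0000→cut S785 F1491: (21.32,24.48) → (55.83,21.53) → (32.59,91.52)

G21
G90
G0 X30.60 Y69.96
M4 S785
G1 X28.46 Y68.54 F1491
G1 X42.15 Y58.14
G1 X41.29 Y43.05
M5
G0 X20.72 Y21.12
M4 S785
G1 X14.26 Y31.76 F1491
M5
G0 X17.97 Y60.70
M4 S785
G1 X11.55 Y26.10 F1491
G1 X22.33 Y30.97
M5
G0 X54.11 Y5.25
M4 S785
G1 X57.76 Y65.13 F1491
G1 X27.81 Y11.80
G1 X54.11 Y5.25
M5
G0 X21.32 Y24.48
M4 S785
G1 X55.83 Y21.53 F1491
G1 X32.59 Y91.52
M5
G0 X0.00 Y0.00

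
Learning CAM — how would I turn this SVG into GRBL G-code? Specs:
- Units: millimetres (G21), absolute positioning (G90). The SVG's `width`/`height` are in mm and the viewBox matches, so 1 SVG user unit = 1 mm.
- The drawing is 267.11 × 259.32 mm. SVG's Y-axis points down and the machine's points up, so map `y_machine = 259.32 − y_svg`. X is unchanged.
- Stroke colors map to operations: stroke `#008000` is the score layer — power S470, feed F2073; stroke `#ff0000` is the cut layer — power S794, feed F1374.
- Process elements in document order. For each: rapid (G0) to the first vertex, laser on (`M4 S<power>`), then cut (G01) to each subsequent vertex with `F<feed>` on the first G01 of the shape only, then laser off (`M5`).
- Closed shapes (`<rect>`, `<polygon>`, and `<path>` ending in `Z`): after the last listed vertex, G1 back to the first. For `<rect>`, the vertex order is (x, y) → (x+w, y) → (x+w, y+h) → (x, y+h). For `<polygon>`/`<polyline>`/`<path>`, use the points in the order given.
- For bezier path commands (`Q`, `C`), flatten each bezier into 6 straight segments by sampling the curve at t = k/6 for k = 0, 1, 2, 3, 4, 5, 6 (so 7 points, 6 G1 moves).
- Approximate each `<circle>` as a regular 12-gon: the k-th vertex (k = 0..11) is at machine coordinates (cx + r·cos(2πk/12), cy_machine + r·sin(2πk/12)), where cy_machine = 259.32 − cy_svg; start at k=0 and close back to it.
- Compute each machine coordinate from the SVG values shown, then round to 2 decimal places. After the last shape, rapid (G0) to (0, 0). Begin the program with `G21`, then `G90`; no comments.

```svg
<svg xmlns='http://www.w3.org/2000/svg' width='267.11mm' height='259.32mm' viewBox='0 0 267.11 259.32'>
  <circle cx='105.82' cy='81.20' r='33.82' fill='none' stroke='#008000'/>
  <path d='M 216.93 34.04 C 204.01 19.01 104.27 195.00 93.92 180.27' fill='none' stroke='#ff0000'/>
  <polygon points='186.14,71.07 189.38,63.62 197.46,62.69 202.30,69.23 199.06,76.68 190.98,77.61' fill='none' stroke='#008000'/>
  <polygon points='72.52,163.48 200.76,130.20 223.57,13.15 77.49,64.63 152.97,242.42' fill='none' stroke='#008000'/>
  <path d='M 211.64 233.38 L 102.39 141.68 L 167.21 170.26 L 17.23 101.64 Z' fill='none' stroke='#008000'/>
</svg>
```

G21
G90
G0 X139.64 Y178.12
M4 S470
G01 X135.11 Y195.03 F2073
G01 X122.73 Y207.41
G01 X105.82 Y211.94
G01 X88.91 Y207.41
G01 X76.53 Y195.03
G01 X72.00 Y178.12
G01 X76.53 Y161.21
G01 X88.91 Y148.83
G01 X105.82 Y144.30
G01 X122.73 Y148.83
G01 X135.11 Y161.21
G01 X139.64 Y178.12
M5
G0 X216.93 Y225.28
M4 S794
G01 X204.05 Y218.64 F1374
G01 X181.60 Y190.78
G01 X154.46 Y152.28
G01 X127.54 Y113.75
G01 X105.73 Y85.81
G01 X93.92 Y79.05
M5
G0 X186.14 Y188.25
M4 S470
G01 X189.38 Y195.70 F2073
G01 X197.46 Y196.63
G01 X202.30 Y190.09
G01 X199.06 Y182.64
G01 X190.98 Y181.71
G01 X186.14 Y188.25
M5
G0 X72.52 Y95.84
M4 S470
G01 X200.76 Y129.12 F2073
G01 X223.57 Y246.17
G01 X77.49 Y194.69
G01 X152.97 Y16.90
G01 X72.52 Y95.84
M5
G0 X211.64 Y25.94
M4 S470
G01 X102.39 Y117.64 F2073
G01 X167.21 Y89.06
G01 X17.23 Y157.68
G01 X211.64 Y25.94
M5
G0 X0.00 Y0.00

Since the viewBox matches the mm dimensions, user units are millimetres directly. The only transform is the Y-flip y_m = 259.32 − y_svg.

Shape 1 is a circle drawn with `<circle>`. Its stroke #008000 means score at S470, F2073. After flipping Y the toolpath is (139.64,178.12) → (135.11,195.03) → (122.73,207.41) → (105.82,211.94) → (88.91,207.41) → (76.53,195.03) → (72.00,178.12) → (76.53,161.21) → (88.91,148.83) → (105.82,144.30) → (122.73,148.83) → (135.11,161.21) → (139.64,178.12), returning to the start.

Shape 2 is a cubic bezier drawn with `<path>`. Its stroke #ff0000 means cut at S794, F1374. After flipping Y the toolpath is (216.93,225.28) → (204.05,218.64) → (181.60,190.78) → (154.46,152.28) → (127.54,113.75) → (105.73,85.81) → (93.92,79.05).

Shape 3 is a regular polygon drawn with `<polygon>`. Its stroke #008000 means score at S470, F2073. After flipping Y the toolpath is (186.14,188.25) → (189.38,195.70) → (197.46,196.63) → (202.30,190.09) → (199.06,182.64) → (190.98,181.71) → (186.14,188.25), returning to the start.

Shape 4 is a closed polygon drawn with `<polygon>`. Its stroke #008000 means score at S470, F2073. After flipping Y the toolpath is (72.52,95.84) → (200.76,129.12) → (223.57,246.17) → (77.49,194.69) → (152.97,16.90) → (72.52,95.84), returning to the start.

Shape 5 is a closed polygon drawn with `<path>`. Its stroke #008000 means score at S470, F2073. After flipping Y the toolpath is (211.64,25.94) → (102.39,117.64) → (167.21,89.06) → (17.23,157.68) → (211.64,25.94), returning to the start.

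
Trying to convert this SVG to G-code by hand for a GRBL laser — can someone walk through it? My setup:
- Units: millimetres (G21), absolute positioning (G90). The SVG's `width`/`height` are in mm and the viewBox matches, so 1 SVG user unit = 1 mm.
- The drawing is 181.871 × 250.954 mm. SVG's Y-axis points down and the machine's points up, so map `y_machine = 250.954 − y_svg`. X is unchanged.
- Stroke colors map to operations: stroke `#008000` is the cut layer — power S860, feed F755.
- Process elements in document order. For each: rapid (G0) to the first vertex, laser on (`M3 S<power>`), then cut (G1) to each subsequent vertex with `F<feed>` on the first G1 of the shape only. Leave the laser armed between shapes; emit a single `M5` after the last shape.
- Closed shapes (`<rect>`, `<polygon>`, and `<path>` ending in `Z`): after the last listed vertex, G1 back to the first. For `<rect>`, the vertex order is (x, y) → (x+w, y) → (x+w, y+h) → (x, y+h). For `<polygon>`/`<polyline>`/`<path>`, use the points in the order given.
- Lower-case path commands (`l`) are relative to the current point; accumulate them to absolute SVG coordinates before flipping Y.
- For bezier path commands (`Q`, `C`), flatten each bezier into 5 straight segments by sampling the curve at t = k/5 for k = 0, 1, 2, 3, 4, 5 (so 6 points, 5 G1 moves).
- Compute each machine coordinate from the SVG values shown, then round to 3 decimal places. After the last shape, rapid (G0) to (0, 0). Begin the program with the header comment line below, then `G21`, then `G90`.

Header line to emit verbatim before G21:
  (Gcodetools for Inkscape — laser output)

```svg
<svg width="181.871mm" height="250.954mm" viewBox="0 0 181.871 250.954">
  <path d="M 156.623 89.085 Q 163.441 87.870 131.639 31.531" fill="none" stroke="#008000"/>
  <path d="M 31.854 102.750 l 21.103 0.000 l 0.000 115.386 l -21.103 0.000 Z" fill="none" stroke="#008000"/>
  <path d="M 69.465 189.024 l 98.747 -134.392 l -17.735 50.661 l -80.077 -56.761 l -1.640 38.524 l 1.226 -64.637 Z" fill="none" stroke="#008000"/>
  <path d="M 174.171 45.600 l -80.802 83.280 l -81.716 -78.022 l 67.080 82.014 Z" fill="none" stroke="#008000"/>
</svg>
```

(Gcodetools for Inkscape — laser output)
G21
G90
G0 X156.623 Y161.869
M3 S860
G1 X157.805 Y164.560 F755
G1 X155.898 Y171.661
G1 X150.901 Y183.172
G1 X142.815 Y199.092
G1 X131.639 Y219.423
G0 X31.854 Y148.204
M3 S860
G1 X52.957 Y148.204 F755
G1 X52.957 Y32.818
G1 X31.854 Y32.818
G1 X31.854 Y148.204
G0 X69.465 Y61.930
M3 S860
G1 X168.212 Y196.322 F755
G1 X150.477 Y145.661
G1 X70.400 Y202.422
G1 X68.760 Y163.898
G1 X69.986 Y228.535
G1 X69.465 Y61.930
G0 X174.171 Y205.354
M3 S860
G1 X93.369 Y122.074 F755
G1 X11.653 Y200.096
G1 X78.733 Y118.082
G1 X174.171 Y205.354
M5
G0 X0.000 Y0.000

1 u = 1 mm; y_m = 250.954 − y.

[1] `<path>` quadratic bezier, #008000→cut S860 F755: (156.623,161.869) → (157.805,164.560) → (155.898,171.661) → (150.901,183.172) → (142.815,199.092) → (131.639,219.423)

[2] `<path>` rectangle, #008000→cut S860 F755: (31.854,148.204) → (52.957,148.204) → (52.957,32.818) → (31.854,32.818) → (31.854,148.204) (closed)

[3] `<path>` closed polygon, #008000→cut S860 F755: (69.465,61.930) → (168.212,196.322) → (150.477,145.661) → (70.400,202.422) → (68.760,163.898) → (69.986,228.535) → (69.465,61.930) (closed)

[4] `<path>` closed polygon, #008000→cut S860 F755: (174.171,205.354) → (93.369,122.074) → (11.653,200.096) → (78.733,118.082) → (174.171,205.354) (closed)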